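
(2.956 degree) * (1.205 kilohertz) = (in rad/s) 62.17. Check: 1 degree = 0.017453293 rad, so 2.956 degree = 2.956 * 0.017453293 = 0.051591933 rad. 1 kilohertz = 1000 Hz, so 1.205 kilohertz = 1.205 * 1000 = 1205 Hz. Combine: 0.051591933 rad * 1205 Hz = 62.168279 rad/s. Result: 62.168279 rad/s ≈ 62.17 rad/s (4 s.f.).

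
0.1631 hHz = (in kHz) 0.01631. Check: 1 hHz = 100 Hz, so 0.1631 hHz = 0.1631 * 100 = 16.31 Hz. 1 kHz = 1000 Hz, so 16.31 Hz = 16.31 / 1000 = 0.01631 kHz.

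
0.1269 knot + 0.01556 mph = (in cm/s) 7.224. Check: 1 knot = 0.51444444 m/s, so 0.1269 knot = 0.1269 * 0.51444444 = 0.065283 m/s. 1 mph = 0.44704 m/s, so 0.01556 mph = 0.01556 * 0.44704 = 0.0069559424 m/s. Sum: 0.065283 + 0.0069559424 = 0.072238942 m/s. 1 cm/s = 0.01 m/s, so 0.072238942 m/s = 0.072238942 / 0.01 = 7.2238942 cm/s ≈ 7.224 cm/s (4 s.f.).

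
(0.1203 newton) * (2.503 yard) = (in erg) 2.753e+06. Check: 0.1203 newton = 0.1203 N. 1 yard = 0.9144 m, so 2.503 yard = 2.503 * 0.9144 = 2.2887432 m. Combine: 0.1203 N * 2.2887432 m = 0.27533581 J. 1 erg = 1e-07 J, so 0.27533581 J = 0.27533581 / 1e-07 = 2753358.1 erg ≈ 2.753e+06 erg (4 s.f.).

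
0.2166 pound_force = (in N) 1 pound_force = 4.4482216 N, so 0.2166 pound_force = 0.2166 * 4.4482216 = 0.9634848 N. Result: 0.9634848 N ≈ 0.9635 N (4 s.f.). Final answer: 0.9635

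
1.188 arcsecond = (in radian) 5.76e-06. Check: 1 arcsecond = 4.8481368e-06 rad, so 1.188 arcsecond = 1.188 * 4.8481368e-06 = 5.7595865e-06 rad. 5.7595865e-06 rad = 5.7595865e-06 radian ≈ 5.76e-06 radian (4 s.f.).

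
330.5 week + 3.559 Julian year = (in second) 1 week = 604800 s, so 330.5 week = 330.5 * 604800 = 1.998864e+08 s. 1 Julian year = 31557600 s, so 3.559 Julian year = 3.559 * 31557600 = 1.123135e+08 s. Sum: 1.998864e+08 + 1.123135e+08 = 3.121999e+08 s. 3.121999e+08 s = 3.121999e+08 second ≈ 3.122e+08 second (4 s.f.). Final answer: 3.122e+08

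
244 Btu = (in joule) 2.574e+05. Check: 1 Btu = 1055.0559 J, so 244 Btu = 244 * 1055.0559 = 257433.63 J. 257433.63 J = 257433.63 joule ≈ 2.574e+05 joule (4 s.f.).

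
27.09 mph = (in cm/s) 1 mph = 0.44704 m/s, so 27.09 mph = 27.09 * 0.44704 = 12.110314 m/s. 1 cm/s = 0.01 m/s, so 12.110314 m/s = 12.110314 / 0.01 = 1211.0314 cm/s ≈ 1211 cm/s (4 s.f.). Final answer: 1211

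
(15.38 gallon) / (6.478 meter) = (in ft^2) 0.09674. Check: 1 gallon = 0.0037854118 m^3, so 15.38 gallon = 15.38 * 0.0037854118 = 0.058219633 m^3. 6.478 meter = 6.478 m. Combine: 0.058219633 m^3 / 6.478 m = 0.0089872852 m^2. 1 ft^2 = 0.09290304 m^2, so 0.0089872852 m^2 = 0.0089872852 / 0.09290304 = 0.096738332 ft^2 ≈ 0.09674 ft^2 (4 s.f.).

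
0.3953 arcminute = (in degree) 0.006588. Check: 1 arcminute = 0.00029088821 rad, so 0.3953 arcminute = 0.3953 * 0.00029088821 = 0.00011498811 rad. 1 degree = 0.017453293 rad, so 0.00011498811 rad = 0.00011498811 / 0.017453293 = 0.0065883333 degree ≈ 0.006588 degree (4 s.f.).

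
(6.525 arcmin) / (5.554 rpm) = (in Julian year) 1 arcmin = 0.00029088821 rad, so 6.525 arcmin = 6.525 * 0.00029088821 = 0.0018980456 rad. 1 rpm = 0.10471976 rad/s, so 5.554 rpm = 5.554 * 0.10471976 = 0.58161352 rad/s. Combine: 0.0018980456 rad / 0.58161352 rad/s = 0.0032634138 s. 1 Julian year = 31557600 s, so 0.0032634138 s = 0.0032634138 / 31557600 = 1.0341134e-10 Julian year ≈ 1.034e-10 Julian year (4 s.f.). Final answer: 1.034e-10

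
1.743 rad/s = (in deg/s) 99.87. Check: 1 deg/s = 0.017453293 rad/s, so 1.743 rad/s = 1.743 / 0.017453293 = 99.866544 deg/s ≈ 99.87 deg/s (4 s.f.).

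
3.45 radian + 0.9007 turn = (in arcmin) 3.45 radian = 3.45 rad. 1 turn = 6.2831853 rad, so 0.9007 turn = 0.9007 * 6.2831853 = 5.659265 rad. Sum: 3.45 + 5.659265 = 9.109265 rad. 1 arcmin = 0.00029088821 rad, so 9.109265 rad = 9.109265 / 0.00029088821 = 31315.346 arcmin ≈ 3.132e+04 arcmin (4 s.f.). Final answer: 3.132e+04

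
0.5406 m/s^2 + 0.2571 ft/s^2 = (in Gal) 61.9. Check: 0.5406 m/s^2 is already in m/s^2. 1 ft/s^2 = 0.3048 m/s^2, so 0.2571 ft/s^2 = 0.2571 * 0.3048 = 0.07836408 m/s^2. Sum: 0.5406 + 0.07836408 = 0.61896408 m/s^2. 1 Gal = 0.01 m/s^2, so 0.61896408 m/s^2 = 0.61896408 / 0.01 = 61.896408 Gal ≈ 61.9 Gal (4 s.f.).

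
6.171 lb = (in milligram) 2.799e+06. Check: 1 lb = 0.45359237 kg, so 6.171 lb = 6.171 * 0.45359237 = 2.7991185 kg. 1 milligram = 1e-06 kg, so 2.7991185 kg = 2.7991185 / 1e-06 = 2799118.5 milligram ≈ 2.799e+06 milligram (4 s.f.).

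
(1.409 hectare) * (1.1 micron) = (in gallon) 4.094. Check: 1 hectare = 10000 m^2, so 1.409 hectare = 1.409 * 10000 = 14090 m^2. 1 micron = 1e-06 m, so 1.1 micron = 1.1 * 1e-06 = 1.1e-06 m. Combine: 14090 m^2 * 1.1e-06 m = 0.015499 m^3. 1 gallon = 0.0037854118 m^3, so 0.015499 m^3 = 0.015499 / 0.0037854118 = 4.0944026 gallon ≈ 4.094 gallon (4 s.f.).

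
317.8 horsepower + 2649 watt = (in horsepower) 1 horsepower = 745.69987 W, so 317.8 horsepower = 317.8 * 745.69987 = 236983.42 W. 2649 watt = 2649 W. Sum: 236983.42 + 2649 = 239632.42 W. 1 horsepower = 745.69987 W, so 239632.42 W = 239632.42 / 745.69987 = 321.35237 horsepower ≈ 321.4 horsepower (4 s.f.). Final answer: 321.4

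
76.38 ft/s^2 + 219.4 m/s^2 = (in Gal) 2.427e+04. Check: 1 ft/s^2 = 0.3048 m/s^2, so 76.38 ft/s^2 = 76.38 * 0.3048 = 23.280624 m/s^2. 219.4 m/s^2 is already in m/s^2. Sum: 23.280624 + 219.4 = 242.68062 m/s^2. 1 Gal = 0.01 m/s^2, so 242.68062 m/s^2 = 242.68062 / 0.01 = 24268.062 Gal ≈ 2.427e+04 Gal (4 s.f.).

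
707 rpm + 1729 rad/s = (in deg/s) 1.033e+05. Check: 1 rpm = 0.10471976 rad/s, so 707 rpm = 707 * 0.10471976 = 74.036867 rad/s. 1729 rad/s is already in rad/s. Sum: 74.036867 + 1729 = 1803.0369 rad/s. 1 deg/s = 0.017453293 rad/s, so 1803.0369 rad/s = 1803.0369 / 0.017453293 = 103306.4 deg/s ≈ 1.033e+05 deg/s (4 s.f.).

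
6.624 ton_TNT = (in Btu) 2.627e+07. Check: 1 ton_TNT = 4.184e+09 J, so 6.624 ton_TNT = 6.624 * 4.184e+09 = 2.7714816e+10 J. 1 Btu = 1055.0559 J, so 2.7714816e+10 J = 2.7714816e+10 / 1055.0559 = 26268577 Btu ≈ 2.627e+07 Btu (4 s.f.).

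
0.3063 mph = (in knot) 1 mph = 0.44704 m/s, so 0.3063 mph = 0.3063 * 0.44704 = 0.13692835 m/s. 1 knot = 0.51444444 m/s, so 0.13692835 m/s = 0.13692835 / 0.51444444 = 0.26616742 knot ≈ 0.2662 knot (4 s.f.). Final answer: 0.2662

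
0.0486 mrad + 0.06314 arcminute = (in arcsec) 13.81. Check: 1 mrad = 0.001 rad, so 0.0486 mrad = 0.0486 * 0.001 = 4.86e-05 rad. 1 arcminute = 0.00029088821 rad, so 0.06314 arcminute = 0.06314 * 0.00029088821 = 1.8366681e-05 rad. Sum: 4.86e-05 + 1.8366681e-05 = 6.6966681e-05 rad. 1 arcsec = 4.8481368e-06 rad, so 6.6966681e-05 rad = 6.6966681e-05 / 4.8481368e-06 = 13.81287 arcsec ≈ 13.81 arcsec (4 s.f.).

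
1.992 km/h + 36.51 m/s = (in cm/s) 3706. Check: 1 km/h = 0.27777778 m/s, so 1.992 km/h = 1.992 * 0.27777778 = 0.55333333 m/s. 36.51 m/s is already in m/s. Sum: 0.55333333 + 36.51 = 37.063333 m/s. 1 cm/s = 0.01 m/s, so 37.063333 m/s = 37.063333 / 0.01 = 3706.3333 cm/s ≈ 3706 cm/s (4 s.f.).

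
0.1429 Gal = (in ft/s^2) 1 Gal = 0.01 m/s^2, so 0.1429 Gal = 0.1429 * 0.01 = 0.001429 m/s^2. 1 ft/s^2 = 0.3048 m/s^2, so 0.001429 m/s^2 = 0.001429 / 0.3048 = 0.0046883202 ft/s^2 ≈ 0.004688 ft/s^2 (4 s.f.). Final answer: 0.004688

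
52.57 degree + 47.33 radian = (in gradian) 1 degree = 0.017453293 rad, so 52.57 degree = 52.57 * 0.017453293 = 0.91751959 rad. 47.33 radian = 47.33 rad. Sum: 0.91751959 + 47.33 = 48.24752 rad. 1 gradian = 0.015707963 rad, so 48.24752 rad = 48.24752 / 0.015707963 = 3071.5325 gradian ≈ 3072 gradian (4 s.f.). Final answer: 3072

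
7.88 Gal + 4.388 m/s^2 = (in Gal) 446.7. Check: 1 Gal = 0.01 m/s^2, so 7.88 Gal = 7.88 * 0.01 = 0.0788 m/s^2. 4.388 m/s^2 is already in m/s^2. Sum: 0.0788 + 4.388 = 4.4668 m/s^2. 1 Gal = 0.01 m/s^2, so 4.4668 m/s^2 = 4.4668 / 0.01 = 446.68 Gal ≈ 446.7 Gal (4 s.f.).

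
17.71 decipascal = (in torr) 0.01328. Check: 1 decipascal = 0.1 Pa, so 17.71 decipascal = 17.71 * 0.1 = 1.771 Pa. 1 torr = 133.32237 Pa, so 1.771 Pa = 1.771 / 133.32237 = 0.013283592 torr ≈ 0.01328 torr (4 s.f.).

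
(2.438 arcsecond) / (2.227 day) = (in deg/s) 3.52e-09. Check: 1 arcsecond = 4.8481368e-06 rad, so 2.438 arcsecond = 2.438 * 4.8481368e-06 = 1.1819758e-05 rad. 1 day = 86400 s, so 2.227 day = 2.227 * 86400 = 192412.8 s. Combine: 1.1819758e-05 rad / 192412.8 s = 6.1429165e-11 rad/s. 1 deg/s = 0.017453293 rad/s, so 6.1429165e-11 rad/s = 6.1429165e-11 / 0.017453293 = 3.5196319e-09 deg/s ≈ 3.52e-09 deg/s (4 s.f.).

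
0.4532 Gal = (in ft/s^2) 1 Gal = 0.01 m/s^2, so 0.4532 Gal = 0.4532 * 0.01 = 0.004532 m/s^2. 1 ft/s^2 = 0.3048 m/s^2, so 0.004532 m/s^2 = 0.004532 / 0.3048 = 0.014868766 ft/s^2 ≈ 0.01487 ft/s^2 (4 s.f.). Final answer: 0.01487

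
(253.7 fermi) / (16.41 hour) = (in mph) 9.606e-18. Check: 1 fermi = 1e-15 m, so 253.7 fermi = 253.7 * 1e-15 = 2.537e-13 m. 1 hour = 3600 s, so 16.41 hour = 16.41 * 3600 = 59076 s. Combine: 2.537e-13 m / 59076 s = 4.2944681e-18 m/s. 1 mph = 0.44704 m/s, so 4.2944681e-18 m/s = 4.2944681e-18 / 0.44704 = 9.6064516e-18 mph ≈ 9.606e-18 mph (4 s.f.).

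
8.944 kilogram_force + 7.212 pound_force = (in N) 1 kilogram_force = 9.80665 N, so 8.944 kilogram_force = 8.944 * 9.80665 = 87.710678 N. 1 pound_force = 4.4482216 N, so 7.212 pound_force = 7.212 * 4.4482216 = 32.080574 N. Sum: 87.710678 + 32.080574 = 119.79125 N. Result: 119.79125 N ≈ 119.8 N (4 s.f.). Final answer: 119.8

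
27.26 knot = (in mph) 31.37. Check: 1 knot = 0.51444444 m/s, so 27.26 knot = 27.26 * 0.51444444 = 14.023756 m/s. 1 mph = 0.44704 m/s, so 14.023756 m/s = 14.023756 / 0.44704 = 31.370248 mph ≈ 31.37 mph (4 s.f.).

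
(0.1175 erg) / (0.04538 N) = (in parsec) 8.391e-24. Check: 1 erg = 1e-07 J, so 0.1175 erg = 0.1175 * 1e-07 = 1.175e-08 J. 0.04538 N is already in N. Combine: 1.175e-08 J / 0.04538 N = 2.5892464e-07 m. 1 parsec = 3.0856776e+16 m, so 2.5892464e-07 m = 2.5892464e-07 / 3.0856776e+16 = 8.391176e-24 parsec ≈ 8.391e-24 parsec (4 s.f.).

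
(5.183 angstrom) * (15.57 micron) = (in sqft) 1 angstrom = 1e-10 m, so 5.183 angstrom = 5.183 * 1e-10 = 5.183e-10 m. 1 micron = 1e-06 m, so 15.57 micron = 15.57 * 1e-06 = 1.557e-05 m. Combine: 5.183e-10 m * 1.557e-05 m = 8.069931e-15 m^2. 1 sqft = 0.09290304 m^2, so 8.069931e-15 m^2 = 8.069931e-15 / 0.09290304 = 8.6864014e-14 sqft ≈ 8.686e-14 sqft (4 s.f.). Final answer: 8.686e-14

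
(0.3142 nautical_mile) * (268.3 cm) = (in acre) 0.3858. Check: 1 nautical_mile = 1852 m, so 0.3142 nautical_mile = 0.3142 * 1852 = 581.8984 m. 1 cm = 0.01 m, so 268.3 cm = 268.3 * 0.01 = 2.683 m. Combine: 581.8984 m * 2.683 m = 1561.2334 m^2. 1 acre = 4046.8564 m^2, so 1561.2334 m^2 = 1561.2334 / 4046.8564 = 0.38578918 acre ≈ 0.3858 acre (4 s.f.).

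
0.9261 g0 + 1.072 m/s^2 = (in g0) 1 g0 = 9.80665 m/s^2, so 0.9261 g0 = 0.9261 * 9.80665 = 9.0819386 m/s^2. 1.072 m/s^2 is already in m/s^2. Sum: 9.0819386 + 1.072 = 10.153939 m/s^2. 1 g0 = 9.80665 m/s^2, so 10.153939 m/s^2 = 10.153939 / 9.80665 = 1.0354136 g0 ≈ 1.035 g0 (4 s.f.). Final answer: 1.035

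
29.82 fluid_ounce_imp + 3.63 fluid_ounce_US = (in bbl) 1 fluid_ounce_imp = 2.8413063e-05 m^3, so 29.82 fluid_ounce_imp = 29.82 * 2.8413063e-05 = 0.00084727752 m^3. 1 fluid_ounce_US = 2.957353e-05 m^3, so 3.63 fluid_ounce_US = 3.63 * 2.957353e-05 = 0.00010735191 m^3. Sum: 0.00084727752 + 0.00010735191 = 0.00095462944 m^3. 1 bbl = 0.15898729 m^3, so 0.00095462944 m^3 = 0.00095462944 / 0.15898729 = 0.0060044385 bbl ≈ 0.006004 bbl (4 s.f.). Final answer: 0.006004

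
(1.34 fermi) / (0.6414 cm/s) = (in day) 1 fermi = 1e-15 m, so 1.34 fermi = 1.34 * 1e-15 = 1.34e-15 m. 1 cm/s = 0.01 m/s, so 0.6414 cm/s = 0.6414 * 0.01 = 0.006414 m/s. Combine: 1.34e-15 m / 0.006414 m/s = 2.0891799e-13 s. 1 day = 86400 s, so 2.0891799e-13 s = 2.0891799e-13 / 86400 = 2.4180323e-18 day ≈ 2.418e-18 day (4 s.f.). Final answer: 2.418e-18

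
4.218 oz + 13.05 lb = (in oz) 1 oz = 0.028349523 kg, so 4.218 oz = 4.218 * 0.028349523 = 0.11957829 kg. 1 lb = 0.45359237 kg, so 13.05 lb = 13.05 * 0.45359237 = 5.9193804 kg. Sum: 0.11957829 + 5.9193804 = 6.0389587 kg. 1 oz = 0.028349523 kg, so 6.0389587 kg = 6.0389587 / 0.028349523 = 213.018 oz ≈ 213 oz (4 s.f.). Final answer: 213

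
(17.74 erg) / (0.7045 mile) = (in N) 1.565e-09. Check: 1 erg = 1e-07 J, so 17.74 erg = 17.74 * 1e-07 = 1.774e-06 J. 1 mile = 1609.344 m, so 0.7045 mile = 0.7045 * 1609.344 = 1133.7828 m. Combine: 1.774e-06 J / 1133.7828 m = 1.5646735e-09 N. Result: 1.5646735e-09 N ≈ 1.565e-09 N (4 s.f.).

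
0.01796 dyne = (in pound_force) 1 dyne = 1e-05 N, so 0.01796 dyne = 0.01796 * 1e-05 = 1.796e-07 N. 1 pound_force = 4.4482216 N, so 1.796e-07 N = 1.796e-07 / 4.4482216 = 4.0375686e-08 pound_force ≈ 4.038e-08 pound_force (4 s.f.). Final answer: 4.038e-08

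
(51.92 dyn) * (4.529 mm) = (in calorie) 1 dyn = 1e-05 N, so 51.92 dyn = 51.92 * 1e-05 = 0.0005192 N. 1 mm = 0.001 m, so 4.529 mm = 4.529 * 0.001 = 0.004529 m. Combine: 0.0005192 N * 0.004529 m = 2.3514568e-06 J. 1 calorie = 4.184 J, so 2.3514568e-06 J = 2.3514568e-06 / 4.184 = 5.6201166e-07 calorie ≈ 5.62e-07 calorie (4 s.f.). Final answer: 5.62e-07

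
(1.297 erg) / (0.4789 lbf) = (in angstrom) 1 erg = 1e-07 J, so 1.297 erg = 1.297 * 1e-07 = 1.297e-07 J. 1 lbf = 4.4482216 N, so 0.4789 lbf = 0.4789 * 4.4482216 = 2.1302533 N. Combine: 1.297e-07 J / 2.1302533 N = 6.0884777e-08 m. 1 angstrom = 1e-10 m, so 6.0884777e-08 m = 6.0884777e-08 / 1e-10 = 608.84777 angstrom ≈ 608.8 angstrom (4 s.f.). Final answer: 608.8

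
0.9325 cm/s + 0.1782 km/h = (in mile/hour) 1 cm/s = 0.01 m/s, so 0.9325 cm/s = 0.9325 * 0.01 = 0.009325 m/s. 1 km/h = 0.27777778 m/s, so 0.1782 km/h = 0.1782 * 0.27777778 = 0.0495 m/s. Sum: 0.009325 + 0.0495 = 0.058825 m/s. 1 mile/hour = 0.44704 m/s, so 0.058825 m/s = 0.058825 / 0.44704 = 0.13158778 mile/hour ≈ 0.1316 mile/hour (4 s.f.). Final answer: 0.1316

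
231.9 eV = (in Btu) 1 eV = 1.6021766e-19 J, so 231.9 eV = 231.9 * 1.6021766e-19 = 3.7154476e-17 J. 1 Btu = 1055.0559 J, so 3.7154476e-17 J = 3.7154476e-17 / 1055.0559 = 3.5215649e-20 Btu ≈ 3.522e-20 Btu (4 s.f.). Final answer: 3.522e-20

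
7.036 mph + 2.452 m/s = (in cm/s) 1 mph = 0.44704 m/s, so 7.036 mph = 7.036 * 0.44704 = 3.1453734 m/s. 2.452 m/s is already in m/s. Sum: 3.1453734 + 2.452 = 5.5973734 m/s. 1 cm/s = 0.01 m/s, so 5.5973734 m/s = 5.5973734 / 0.01 = 559.73734 cm/s ≈ 559.7 cm/s (4 s.f.). Final answer: 559.7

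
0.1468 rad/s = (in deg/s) 8.411. Check: 1 deg/s = 0.017453293 rad/s, so 0.1468 rad/s = 0.1468 / 0.017453293 = 8.4110204 deg/s ≈ 8.411 deg/s (4 s.f.).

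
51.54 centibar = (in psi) 1 centibar = 1000 Pa, so 51.54 centibar = 51.54 * 1000 = 51540 Pa. 1 psi = 6894.7573 Pa, so 51540 Pa = 51540 / 6894.7573 = 7.475245 psi ≈ 7.475 psi (4 s.f.). Final answer: 7.475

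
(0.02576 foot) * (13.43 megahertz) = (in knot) 1 foot = 0.3048 m, so 0.02576 foot = 0.02576 * 0.3048 = 0.007851648 m. 1 megahertz = 1000000 Hz, so 13.43 megahertz = 13.43 * 1000000 = 13430000 Hz. Combine: 0.007851648 m * 13430000 Hz = 105447.63 m/s. 1 knot = 0.51444444 m/s, so 105447.63 m/s = 105447.63 / 0.51444444 = 204973.8 knot ≈ 2.05e+05 knot (4 s.f.). Final answer: 2.05e+05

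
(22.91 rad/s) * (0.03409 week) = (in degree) 22.91 rad/s is already in rad/s. 1 week = 604800 s, so 0.03409 week = 0.03409 * 604800 = 20617.632 s. Combine: 22.91 rad/s * 20617.632 s = 472349.95 rad. 1 degree = 0.017453293 rad, so 472349.95 rad = 472349.95 / 0.017453293 = 27063659 degree ≈ 2.706e+07 degree (4 s.f.). Final answer: 2.706e+07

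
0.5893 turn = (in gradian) 235.7. Check: 1 turn = 6.2831853 rad, so 0.5893 turn = 0.5893 * 6.2831853 = 3.7026811 rad. 1 gradian = 0.015707963 rad, so 3.7026811 rad = 3.7026811 / 0.015707963 = 235.72 gradian ≈ 235.7 gradian (4 s.f.).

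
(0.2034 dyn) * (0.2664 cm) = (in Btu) 1 dyn = 1e-05 N, so 0.2034 dyn = 0.2034 * 1e-05 = 2.034e-06 N. 1 cm = 0.01 m, so 0.2664 cm = 0.2664 * 0.01 = 0.002664 m. Combine: 2.034e-06 N * 0.002664 m = 5.418576e-09 J. 1 Btu = 1055.0559 J, so 5.418576e-09 J = 5.418576e-09 / 1055.0559 = 5.1358191e-12 Btu ≈ 5.136e-12 Btu (4 s.f.). Final answer: 5.136e-12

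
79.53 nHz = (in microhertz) 0.07953. Check: 1 nHz = 1e-09 Hz, so 79.53 nHz = 79.53 * 1e-09 = 7.953e-08 Hz. 1 microhertz = 1e-06 Hz, so 7.953e-08 Hz = 7.953e-08 / 1e-06 = 0.07953 microhertz.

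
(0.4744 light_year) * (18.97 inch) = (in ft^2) 2.328e+16. Check: 1 light_year = 9.4607305e+15 m, so 0.4744 light_year = 0.4744 * 9.4607305e+15 = 4.4881705e+15 m. 1 inch = 0.0254 m, so 18.97 inch = 18.97 * 0.0254 = 0.481838 m. Combine: 4.4881705e+15 m * 0.481838 m = 2.1625711e+15 m^2. 1 ft^2 = 0.09290304 m^2, so 2.1625711e+15 m^2 = 2.1625711e+15 / 0.09290304 = 2.3277722e+16 ft^2 ≈ 2.328e+16 ft^2 (4 s.f.).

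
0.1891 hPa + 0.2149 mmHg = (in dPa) 475.6. Check: 1 hPa = 100 Pa, so 0.1891 hPa = 0.1891 * 100 = 18.91 Pa. 1 mmHg = 133.32237 Pa, so 0.2149 mmHg = 0.2149 * 133.32237 = 28.650977 Pa. Sum: 18.91 + 28.650977 = 47.560977 Pa. 1 dPa = 0.1 Pa, so 47.560977 Pa = 47.560977 / 0.1 = 475.60977 dPa ≈ 475.6 dPa (4 s.f.).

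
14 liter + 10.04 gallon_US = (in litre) 52.01. Check: 1 liter = 0.001 m^3, so 14 liter = 14 * 0.001 = 0.014 m^3. 1 gallon_US = 0.0037854118 m^3, so 10.04 gallon_US = 10.04 * 0.0037854118 = 0.038005534 m^3. Sum: 0.014 + 0.038005534 = 0.052005534 m^3. 1 litre = 0.001 m^3, so 0.052005534 m^3 = 0.052005534 / 0.001 = 52.005534 litre ≈ 52.01 litre (4 s.f.).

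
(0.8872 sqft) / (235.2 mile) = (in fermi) 1 sqft = 0.09290304 m^2, so 0.8872 sqft = 0.8872 * 0.09290304 = 0.082423577 m^2. 1 mile = 1609.344 m, so 235.2 mile = 235.2 * 1609.344 = 378517.71 m. Combine: 0.082423577 m^2 / 378517.71 m = 2.1775356e-07 m. 1 fermi = 1e-15 m, so 2.1775356e-07 m = 2.1775356e-07 / 1e-15 = 2.1775356e+08 fermi ≈ 2.178e+08 fermi (4 s.f.). Final answer: 2.178e+08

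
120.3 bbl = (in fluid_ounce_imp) 1 bbl = 0.15898729 m^3, so 120.3 bbl = 120.3 * 0.15898729 = 19.126172 m^3. 1 fluid_ounce_imp = 2.8413063e-05 m^3, so 19.126172 m^3 = 19.126172 / 2.8413063e-05 = 673147.13 fluid_ounce_imp ≈ 6.731e+05 fluid_ounce_imp (4 s.f.). Final answer: 6.731e+05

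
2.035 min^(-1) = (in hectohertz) 1 min^(-1) = 0.016666667 Hz, so 2.035 min^(-1) = 2.035 * 0.016666667 = 0.033916667 Hz. 1 hectohertz = 100 Hz, so 0.033916667 Hz = 0.033916667 / 100 = 0.00033916667 hectohertz ≈ 0.0003392 hectohertz (4 s.f.). Final answer: 0.0003392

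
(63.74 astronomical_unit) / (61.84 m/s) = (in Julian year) 1 astronomical_unit = 1.4959787e+11 m, so 63.74 astronomical_unit = 63.74 * 1.4959787e+11 = 9.5353683e+12 m. 61.84 m/s is already in m/s. Combine: 9.5353683e+12 m / 61.84 m/s = 1.5419418e+11 s. 1 Julian year = 31557600 s, so 1.5419418e+11 s = 1.5419418e+11 / 31557600 = 4886.1188 Julian year ≈ 4886 Julian year (4 s.f.). Final answer: 4886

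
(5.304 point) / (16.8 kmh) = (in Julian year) 1.271e-11. Check: 1 point = 0.00035277778 m, so 5.304 point = 5.304 * 0.00035277778 = 0.0018711333 m. 1 kmh = 0.27777778 m/s, so 16.8 kmh = 16.8 * 0.27777778 = 4.6666667 m/s. Combine: 0.0018711333 m / 4.6666667 m/s = 0.00040095714 s. 1 Julian year = 31557600 s, so 0.00040095714 s = 0.00040095714 / 31557600 = 1.2705565e-11 Julian year ≈ 1.271e-11 Julian year (4 s.f.).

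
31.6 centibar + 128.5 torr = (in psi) 1 centibar = 1000 Pa, so 31.6 centibar = 31.6 * 1000 = 31600 Pa. 1 torr = 133.32237 Pa, so 128.5 torr = 128.5 * 133.32237 = 17131.924 Pa. Sum: 31600 + 17131.924 = 48731.924 Pa. 1 psi = 6894.7573 Pa, so 48731.924 Pa = 48731.924 / 6894.7573 = 7.0679681 psi ≈ 7.068 psi (4 s.f.). Final answer: 7.068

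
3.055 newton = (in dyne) 3.055 newton = 3.055 N. 1 dyne = 1e-05 N, so 3.055 N = 3.055 / 1e-05 = 305500 dyne ≈ 3.055e+05 dyne (4 s.f.). Final answer: 3.055e+05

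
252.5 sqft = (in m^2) 23.46. Check: 1 sqft = 0.09290304 m^2, so 252.5 sqft = 252.5 * 0.09290304 = 23.458018 m^2. Result: 23.458018 m^2 ≈ 23.46 m^2 (4 s.f.).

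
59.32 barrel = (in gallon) 2491. Check: 1 barrel = 0.15898729 m^3, so 59.32 barrel = 59.32 * 0.15898729 = 9.4311263 m^3. 1 gallon = 0.0037854118 m^3, so 9.4311263 m^3 = 9.4311263 / 0.0037854118 = 2491.44 gallon ≈ 2491 gallon (4 s.f.).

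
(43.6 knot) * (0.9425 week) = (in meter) 1 knot = 0.51444444 m/s, so 43.6 knot = 43.6 * 0.51444444 = 22.429778 m/s. 1 week = 604800 s, so 0.9425 week = 0.9425 * 604800 = 570024 s. Combine: 22.429778 m/s * 570024 s = 12785512 m. 12785512 m = 12785512 meter ≈ 1.279e+07 meter (4 s.f.). Final answer: 1.279e+07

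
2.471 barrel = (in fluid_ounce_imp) 1 barrel = 0.15898729 m^3, so 2.471 barrel = 2.471 * 0.15898729 = 0.39285761 m^3. 1 fluid_ounce_imp = 2.8413063e-05 m^3, so 0.39285761 m^3 = 0.39285761 / 2.8413063e-05 = 13826.655 fluid_ounce_imp ≈ 1.383e+04 fluid_ounce_imp (4 s.f.). Final answer: 1.383e+04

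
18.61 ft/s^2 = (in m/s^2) 1 ft/s^2 = 0.3048 m/s^2, so 18.61 ft/s^2 = 18.61 * 0.3048 = 5.672328 m/s^2. Result: 5.672328 m/s^2 ≈ 5.672 m/s^2 (4 s.f.). Final answer: 5.672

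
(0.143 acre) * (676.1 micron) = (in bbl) 2.461. Check: 1 acre = 4046.8564 m^2, so 0.143 acre = 0.143 * 4046.8564 = 578.70047 m^2. 1 micron = 1e-06 m, so 676.1 micron = 676.1 * 1e-06 = 0.0006761 m. Combine: 578.70047 m^2 * 0.0006761 m = 0.39125939 m^3. 1 bbl = 0.15898729 m^3, so 0.39125939 m^3 = 0.39125939 / 0.15898729 = 2.4609475 bbl ≈ 2.461 bbl (4 s.f.).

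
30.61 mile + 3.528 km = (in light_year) 5.58e-12. Check: 1 mile = 1609.344 m, so 30.61 mile = 30.61 * 1609.344 = 49262.02 m. 1 km = 1000 m, so 3.528 km = 3.528 * 1000 = 3528 m. Sum: 49262.02 + 3528 = 52790.02 m. 1 light_year = 9.4607305e+15 m, so 52790.02 m = 52790.02 / 9.4607305e+15 = 5.5799095e-12 light_year ≈ 5.58e-12 light_year (4 s.f.).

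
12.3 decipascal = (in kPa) 1 decipascal = 0.1 Pa, so 12.3 decipascal = 12.3 * 0.1 = 1.23 Pa. 1 kPa = 1000 Pa, so 1.23 Pa = 1.23 / 1000 = 0.00123 kPa. Final answer: 0.00123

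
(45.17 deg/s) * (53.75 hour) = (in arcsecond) 3.147e+10. Check: 1 deg/s = 0.017453293 rad/s, so 45.17 deg/s = 45.17 * 0.017453293 = 0.78836522 rad/s. 1 hour = 3600 s, so 53.75 hour = 53.75 * 3600 = 193500 s. Combine: 0.78836522 rad/s * 193500 s = 152548.67 rad. 1 arcsecond = 4.8481368e-06 rad, so 152548.67 rad = 152548.67 / 4.8481368e-06 = 3.1465422e+10 arcsecond ≈ 3.147e+10 arcsecond (4 s.f.).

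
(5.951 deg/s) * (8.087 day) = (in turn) 1.155e+04. Check: 1 deg/s = 0.017453293 rad/s, so 5.951 deg/s = 5.951 * 0.017453293 = 0.10386454 rad/s. 1 day = 86400 s, so 8.087 day = 8.087 * 86400 = 698716.8 s. Combine: 0.10386454 rad/s * 698716.8 s = 72571.902 rad. 1 turn = 6.2831853 rad, so 72571.902 rad = 72571.902 / 6.2831853 = 11550.177 turn ≈ 1.155e+04 turn (4 s.f.).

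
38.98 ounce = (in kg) 1 ounce = 0.028349523 kg, so 38.98 ounce = 38.98 * 0.028349523 = 1.1050644 kg. Result: 1.1050644 kg ≈ 1.105 kg (4 s.f.). Final answer: 1.105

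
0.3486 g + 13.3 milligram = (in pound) 1 g = 0.001 kg, so 0.3486 g = 0.3486 * 0.001 = 0.0003486 kg. 1 milligram = 1e-06 kg, so 13.3 milligram = 13.3 * 1e-06 = 1.33e-05 kg. Sum: 0.0003486 + 1.33e-05 = 0.0003619 kg. 1 pound = 0.45359237 kg, so 0.0003619 kg = 0.0003619 / 0.45359237 = 0.00079785293 pound ≈ 0.0007979 pound (4 s.f.). Final answer: 0.0007979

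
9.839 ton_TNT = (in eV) 2.569e+29. Check: 1 ton_TNT = 4.184e+09 J, so 9.839 ton_TNT = 9.839 * 4.184e+09 = 4.1166376e+10 J. 1 eV = 1.6021766e-19 J, so 4.1166376e+10 J = 4.1166376e+10 / 1.6021766e-19 = 2.5694031e+29 eV ≈ 2.569e+29 eV (4 s.f.).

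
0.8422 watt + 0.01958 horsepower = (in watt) 15.44. Check: 0.8422 watt = 0.8422 W. 1 horsepower = 745.69987 W, so 0.01958 horsepower = 0.01958 * 745.69987 = 14.600803 W. Sum: 0.8422 + 14.600803 = 15.443003 W. 15.443003 W = 15.443003 watt ≈ 15.44 watt (4 s.f.).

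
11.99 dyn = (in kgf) 1 dyn = 1e-05 N, so 11.99 dyn = 11.99 * 1e-05 = 0.0001199 N. 1 kgf = 9.80665 N, so 0.0001199 N = 0.0001199 / 9.80665 = 1.2226397e-05 kgf ≈ 1.223e-05 kgf (4 s.f.). Final answer: 1.223e-05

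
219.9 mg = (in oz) 0.007757. Check: 1 mg = 1e-06 kg, so 219.9 mg = 219.9 * 1e-06 = 0.0002199 kg. 1 oz = 0.028349523 kg, so 0.0002199 kg = 0.0002199 / 0.028349523 = 0.0077567442 oz ≈ 0.007757 oz (4 s.f.).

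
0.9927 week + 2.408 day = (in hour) 1 week = 604800 s, so 0.9927 week = 0.9927 * 604800 = 600384.96 s. 1 day = 86400 s, so 2.408 day = 2.408 * 86400 = 208051.2 s. Sum: 600384.96 + 208051.2 = 808436.16 s. 1 hour = 3600 s, so 808436.16 s = 808436.16 / 3600 = 224.5656 hour ≈ 224.6 hour (4 s.f.). Final answer: 224.6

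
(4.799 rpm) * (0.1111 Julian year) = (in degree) 1 rpm = 0.10471976 rad/s, so 4.799 rpm = 4.799 * 0.10471976 = 0.5025501 rad/s. 1 Julian year = 31557600 s, so 0.1111 Julian year = 0.1111 * 31557600 = 3506049.4 s. Combine: 0.5025501 rad/s * 3506049.4 s = 1761965.5 rad. 1 degree = 0.017453293 rad, so 1761965.5 rad = 1761965.5 / 0.017453293 = 1.0095319e+08 degree ≈ 1.01e+08 degree (4 s.f.). Final answer: 1.01e+08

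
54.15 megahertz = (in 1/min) 1 megahertz = 1000000 Hz, so 54.15 megahertz = 54.15 * 1000000 = 54150000 Hz. 1 1/min = 0.016666667 Hz, so 54150000 Hz = 54150000 / 0.016666667 = 3.249e+09 1/min. Final answer: 3.249e+09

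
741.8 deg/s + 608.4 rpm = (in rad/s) 76.66. Check: 1 deg/s = 0.017453293 rad/s, so 741.8 deg/s = 741.8 * 0.017453293 = 12.946852 rad/s. 1 rpm = 0.10471976 rad/s, so 608.4 rpm = 608.4 * 0.10471976 = 63.711499 rad/s. Sum: 12.946852 + 63.711499 = 76.658351 rad/s. Result: 76.658351 rad/s ≈ 76.66 rad/s (4 s.f.).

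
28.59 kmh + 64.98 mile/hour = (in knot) 71.9. Check: 1 kmh = 0.27777778 m/s, so 28.59 kmh = 28.59 * 0.27777778 = 7.9416667 m/s. 1 mile/hour = 0.44704 m/s, so 64.98 mile/hour = 64.98 * 0.44704 = 29.048659 m/s. Sum: 7.9416667 + 29.048659 = 36.990326 m/s. 1 knot = 0.51444444 m/s, so 36.990326 m/s = 36.990326 / 0.51444444 = 71.903441 knot ≈ 71.9 knot (4 s.f.).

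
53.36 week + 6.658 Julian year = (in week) 400.8. Check: 1 week = 604800 s, so 53.36 week = 53.36 * 604800 = 32272128 s. 1 Julian year = 31557600 s, so 6.658 Julian year = 6.658 * 31557600 = 2.101105e+08 s. Sum: 32272128 + 2.101105e+08 = 2.4238263e+08 s. 1 week = 604800 s, so 2.4238263e+08 s = 2.4238263e+08 / 604800 = 400.76493 week ≈ 400.8 week (4 s.f.).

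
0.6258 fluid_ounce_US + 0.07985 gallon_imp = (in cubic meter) 0.0003815. Check: 1 fluid_ounce_US = 2.957353e-05 m^3, so 0.6258 fluid_ounce_US = 0.6258 * 2.957353e-05 = 1.8507115e-05 m^3. 1 gallon_imp = 0.00454609 m^3, so 0.07985 gallon_imp = 0.07985 * 0.00454609 = 0.00036300529 m^3. Sum: 1.8507115e-05 + 0.00036300529 = 0.0003815124 m^3. 0.0003815124 m^3 = 0.0003815124 cubic meter ≈ 0.0003815 cubic meter (4 s.f.).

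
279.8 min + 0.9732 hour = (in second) 2.029e+04. Check: 1 min = 60 s, so 279.8 min = 279.8 * 60 = 16788 s. 1 hour = 3600 s, so 0.9732 hour = 0.9732 * 3600 = 3503.52 s. Sum: 16788 + 3503.52 = 20291.52 s. 20291.52 s = 20291.52 second ≈ 2.029e+04 second (4 s.f.).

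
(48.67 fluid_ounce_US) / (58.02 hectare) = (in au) 1.658e-20. Check: 1 fluid_ounce_US = 2.957353e-05 m^3, so 48.67 fluid_ounce_US = 48.67 * 2.957353e-05 = 0.0014393437 m^3. 1 hectare = 10000 m^2, so 58.02 hectare = 58.02 * 10000 = 580200 m^2. Combine: 0.0014393437 m^3 / 580200 m^2 = 2.4807716e-09 m. 1 au = 1.4959787e+11 m, so 2.4807716e-09 m = 2.4807716e-09 / 1.4959787e+11 = 1.6582934e-20 au ≈ 1.658e-20 au (4 s.f.).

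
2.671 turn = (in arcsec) 3.462e+06. Check: 1 turn = 6.2831853 rad, so 2.671 turn = 2.671 * 6.2831853 = 16.782388 rad. 1 arcsec = 4.8481368e-06 rad, so 16.782388 rad = 16.782388 / 4.8481368e-06 = 3461616 arcsec ≈ 3.462e+06 arcsec (4 s.f.).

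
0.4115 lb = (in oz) 1 lb = 0.45359237 kg, so 0.4115 lb = 0.4115 * 0.45359237 = 0.18665326 kg. 1 oz = 0.028349523 kg, so 0.18665326 kg = 0.18665326 / 0.028349523 = 6.584 oz. Final answer: 6.584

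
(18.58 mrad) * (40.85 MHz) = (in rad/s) 1 mrad = 0.001 rad, so 18.58 mrad = 18.58 * 0.001 = 0.01858 rad. 1 MHz = 1000000 Hz, so 40.85 MHz = 40.85 * 1000000 = 40850000 Hz. Combine: 0.01858 rad * 40850000 Hz = 758993 rad/s. Result: 758993 rad/s ≈ 7.59e+05 rad/s (4 s.f.). Final answer: 7.59e+05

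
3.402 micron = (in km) 3.402e-09. Check: 1 micron = 1e-06 m, so 3.402 micron = 3.402 * 1e-06 = 3.402e-06 m. 1 km = 1000 m, so 3.402e-06 m = 3.402e-06 / 1000 = 3.402e-09 km.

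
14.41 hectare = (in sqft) 1.551e+06. Check: 1 hectare = 10000 m^2, so 14.41 hectare = 14.41 * 10000 = 144100 m^2. 1 sqft = 0.09290304 m^2, so 144100 m^2 = 144100 / 0.09290304 = 1551079.5 sqft ≈ 1.551e+06 sqft (4 s.f.).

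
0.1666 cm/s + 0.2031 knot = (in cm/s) 1 cm/s = 0.01 m/s, so 0.1666 cm/s = 0.1666 * 0.01 = 0.001666 m/s. 1 knot = 0.51444444 m/s, so 0.2031 knot = 0.2031 * 0.51444444 = 0.10448367 m/s. Sum: 0.001666 + 0.10448367 = 0.10614967 m/s. 1 cm/s = 0.01 m/s, so 0.10614967 m/s = 0.10614967 / 0.01 = 10.614967 cm/s ≈ 10.61 cm/s (4 s.f.). Final answer: 10.61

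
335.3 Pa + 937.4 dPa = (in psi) 335.3 Pa is already in Pa. 1 dPa = 0.1 Pa, so 937.4 dPa = 937.4 * 0.1 = 93.74 Pa. Sum: 335.3 + 93.74 = 429.04 Pa. 1 psi = 6894.7573 Pa, so 429.04 Pa = 429.04 / 6894.7573 = 0.062226991 psi ≈ 0.06223 psi (4 s.f.). Final answer: 0.06223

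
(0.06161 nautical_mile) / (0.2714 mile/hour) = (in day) 0.01088. Check: 1 nautical_mile = 1852 m, so 0.06161 nautical_mile = 0.06161 * 1852 = 114.10172 m. 1 mile/hour = 0.44704 m/s, so 0.2714 mile/hour = 0.2714 * 0.44704 = 0.12132666 m/s. Combine: 114.10172 m / 0.12132666 m/s = 940.45055 s. 1 day = 86400 s, so 940.45055 s = 940.45055 / 86400 = 0.010884844 day ≈ 0.01088 day (4 s.f.).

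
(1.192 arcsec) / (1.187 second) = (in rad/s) 4.869e-06. Check: 1 arcsec = 4.8481368e-06 rad, so 1.192 arcsec = 1.192 * 4.8481368e-06 = 5.7789791e-06 rad. 1.187 second = 1.187 s. Combine: 5.7789791e-06 rad / 1.187 s = 4.8685586e-06 rad/s. Result: 4.8685586e-06 rad/s ≈ 4.869e-06 rad/s (4 s.f.).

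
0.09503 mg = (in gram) 1 mg = 1e-06 kg, so 0.09503 mg = 0.09503 * 1e-06 = 9.503e-08 kg. 1 gram = 0.001 kg, so 9.503e-08 kg = 9.503e-08 / 0.001 = 9.503e-05 gram. Final answer: 9.503e-05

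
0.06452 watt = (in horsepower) 8.652e-05. Check: 0.06452 watt = 0.06452 W. 1 horsepower = 745.69987 W, so 0.06452 W = 0.06452 / 745.69987 = 8.6522745e-05 horsepower ≈ 8.652e-05 horsepower (4 s.f.).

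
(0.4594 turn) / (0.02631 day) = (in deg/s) 0.07275. Check: 1 turn = 6.2831853 rad, so 0.4594 turn = 0.4594 * 6.2831853 = 2.8864953 rad. 1 day = 86400 s, so 0.02631 day = 0.02631 * 86400 = 2273.184 s. Combine: 2.8864953 rad / 2273.184 s = 0.0012698028 rad/s. 1 deg/s = 0.017453293 rad/s, so 0.0012698028 rad/s = 0.0012698028 / 0.017453293 = 0.072754339 deg/s ≈ 0.07275 deg/s (4 s.f.).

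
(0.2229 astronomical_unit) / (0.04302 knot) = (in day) 1 astronomical_unit = 1.4959787e+11 m, so 0.2229 astronomical_unit = 0.2229 * 1.4959787e+11 = 3.3345365e+10 m. 1 knot = 0.51444444 m/s, so 0.04302 knot = 0.04302 * 0.51444444 = 0.0221314 m/s. Combine: 3.3345365e+10 m / 0.0221314 m/s = 1.5066993e+12 s. 1 day = 86400 s, so 1.5066993e+12 s = 1.5066993e+12 / 86400 = 17438650 day ≈ 1.744e+07 day (4 s.f.). Final answer: 1.744e+07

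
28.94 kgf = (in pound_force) 63.8. Check: 1 kgf = 9.80665 N, so 28.94 kgf = 28.94 * 9.80665 = 283.80445 N. 1 pound_force = 4.4482216 N, so 283.80445 N = 283.80445 / 4.4482216 = 63.801779 pound_force ≈ 63.8 pound_force (4 s.f.).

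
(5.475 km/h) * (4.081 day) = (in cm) 1 km/h = 0.27777778 m/s, so 5.475 km/h = 5.475 * 0.27777778 = 1.5208333 m/s. 1 day = 86400 s, so 4.081 day = 4.081 * 86400 = 352598.4 s. Combine: 1.5208333 m/s * 352598.4 s = 536243.4 m. 1 cm = 0.01 m, so 536243.4 m = 536243.4 / 0.01 = 53624340 cm ≈ 5.362e+07 cm (4 s.f.). Final answer: 5.362e+07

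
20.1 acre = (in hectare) 8.134. Check: 1 acre = 4046.8564 m^2, so 20.1 acre = 20.1 * 4046.8564 = 81341.814 m^2. 1 hectare = 10000 m^2, so 81341.814 m^2 = 81341.814 / 10000 = 8.1341814 hectare ≈ 8.134 hectare (4 s.f.).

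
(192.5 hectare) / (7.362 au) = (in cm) 0.0001748. Check: 1 hectare = 10000 m^2, so 192.5 hectare = 192.5 * 10000 = 1925000 m^2. 1 au = 1.4959787e+11 m, so 7.362 au = 7.362 * 1.4959787e+11 = 1.1013395e+12 m. Combine: 1925000 m^2 / 1.1013395e+12 m = 1.7478715e-06 m. 1 cm = 0.01 m, so 1.7478715e-06 m = 1.7478715e-06 / 0.01 = 0.00017478715 cm ≈ 0.0001748 cm (4 s.f.).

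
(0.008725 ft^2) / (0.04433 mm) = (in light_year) 1.933e-15. Check: 1 ft^2 = 0.09290304 m^2, so 0.008725 ft^2 = 0.008725 * 0.09290304 = 0.00081057902 m^2. 1 mm = 0.001 m, so 0.04433 mm = 0.04433 * 0.001 = 4.433e-05 m. Combine: 0.00081057902 m^2 / 4.433e-05 m = 18.285112 m. 1 light_year = 9.4607305e+15 m, so 18.285112 m = 18.285112 / 9.4607305e+15 = 1.9327379e-15 light_year ≈ 1.933e-15 light_year (4 s.f.).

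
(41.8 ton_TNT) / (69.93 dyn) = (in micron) 2.501e+20. Check: 1 ton_TNT = 4.184e+09 J, so 41.8 ton_TNT = 41.8 * 4.184e+09 = 1.748912e+11 J. 1 dyn = 1e-05 N, so 69.93 dyn = 69.93 * 1e-05 = 0.0006993 N. Combine: 1.748912e+11 J / 0.0006993 N = 2.5009467e+14 m. 1 micron = 1e-06 m, so 2.5009467e+14 m = 2.5009467e+14 / 1e-06 = 2.5009467e+20 micron ≈ 2.501e+20 micron (4 s.f.).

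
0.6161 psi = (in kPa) 1 psi = 6894.7573 Pa, so 0.6161 psi = 0.6161 * 6894.7573 = 4247.86 Pa. 1 kPa = 1000 Pa, so 4247.86 Pa = 4247.86 / 1000 = 4.24786 kPa ≈ 4.248 kPa (4 s.f.). Final answer: 4.248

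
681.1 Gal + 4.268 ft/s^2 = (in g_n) 0.8272. Check: 1 Gal = 0.01 m/s^2, so 681.1 Gal = 681.1 * 0.01 = 6.811 m/s^2. 1 ft/s^2 = 0.3048 m/s^2, so 4.268 ft/s^2 = 4.268 * 0.3048 = 1.3008864 m/s^2. Sum: 6.811 + 1.3008864 = 8.1118864 m/s^2. 1 g_n = 9.80665 m/s^2, so 8.1118864 m/s^2 = 8.1118864 / 9.80665 = 0.82718221 g_n ≈ 0.8272 g_n (4 s.f.).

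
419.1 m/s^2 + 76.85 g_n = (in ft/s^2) 3848. Check: 419.1 m/s^2 is already in m/s^2. 1 g_n = 9.80665 m/s^2, so 76.85 g_n = 76.85 * 9.80665 = 753.64105 m/s^2. Sum: 419.1 + 753.64105 = 1172.7411 m/s^2. 1 ft/s^2 = 0.3048 m/s^2, so 1172.7411 m/s^2 = 1172.7411 / 0.3048 = 3847.5756 ft/s^2 ≈ 3848 ft/s^2 (4 s.f.).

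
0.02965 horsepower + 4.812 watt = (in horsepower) 1 horsepower = 745.69987 W, so 0.02965 horsepower = 0.02965 * 745.69987 = 22.110001 W. 4.812 watt = 4.812 W. Sum: 22.110001 + 4.812 = 26.922001 W. 1 horsepower = 745.69987 W, so 26.922001 W = 26.922001 / 745.69987 = 0.036102998 horsepower ≈ 0.0361 horsepower (4 s.f.). Final answer: 0.0361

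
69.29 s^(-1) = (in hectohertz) 69.29 s^(-1) = 69.29 Hz. 1 hectohertz = 100 Hz, so 69.29 Hz = 69.29 / 100 = 0.6929 hectohertz. Final answer: 0.6929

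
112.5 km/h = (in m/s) 31.25. Check: 1 km/h = 0.27777778 m/s, so 112.5 km/h = 112.5 * 0.27777778 = 31.25 m/s. Result: 31.25 m/s.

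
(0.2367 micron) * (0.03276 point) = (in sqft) 1 micron = 1e-06 m, so 0.2367 micron = 0.2367 * 1e-06 = 2.367e-07 m. 1 point = 0.00035277778 m, so 0.03276 point = 0.03276 * 0.00035277778 = 1.1557e-05 m. Combine: 2.367e-07 m * 1.1557e-05 m = 2.7355419e-12 m^2. 1 sqft = 0.09290304 m^2, so 2.7355419e-12 m^2 = 2.7355419e-12 / 0.09290304 = 2.9445128e-11 sqft ≈ 2.945e-11 sqft (4 s.f.). Final answer: 2.945e-11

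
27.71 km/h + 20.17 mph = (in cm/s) 1671. Check: 1 km/h = 0.27777778 m/s, so 27.71 km/h = 27.71 * 0.27777778 = 7.6972222 m/s. 1 mph = 0.44704 m/s, so 20.17 mph = 20.17 * 0.44704 = 9.0167968 m/s. Sum: 7.6972222 + 9.0167968 = 16.714019 m/s. 1 cm/s = 0.01 m/s, so 16.714019 m/s = 16.714019 / 0.01 = 1671.4019 cm/s ≈ 1671 cm/s (4 s.f.).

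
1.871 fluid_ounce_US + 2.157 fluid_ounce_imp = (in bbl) 0.0007335. Check: 1 fluid_ounce_US = 2.957353e-05 m^3, so 1.871 fluid_ounce_US = 1.871 * 2.957353e-05 = 5.5332074e-05 m^3. 1 fluid_ounce_imp = 2.8413063e-05 m^3, so 2.157 fluid_ounce_imp = 2.157 * 2.8413063e-05 = 6.1286976e-05 m^3. Sum: 5.5332074e-05 + 6.1286976e-05 = 0.00011661905 m^3. 1 bbl = 0.15898729 m^3, so 0.00011661905 m^3 = 0.00011661905 / 0.15898729 = 0.00073351175 bbl ≈ 0.0007335 bbl (4 s.f.).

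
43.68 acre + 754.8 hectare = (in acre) 1909. Check: 1 acre = 4046.8564 m^2, so 43.68 acre = 43.68 * 4046.8564 = 176766.69 m^2. 1 hectare = 10000 m^2, so 754.8 hectare = 754.8 * 10000 = 7548000 m^2. Sum: 176766.69 + 7548000 = 7724766.7 m^2. 1 acre = 4046.8564 m^2, so 7724766.7 m^2 = 7724766.7 / 4046.8564 = 1908.8314 acre ≈ 1909 acre (4 s.f.).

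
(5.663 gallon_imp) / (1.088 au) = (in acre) 3.909e-17. Check: 1 gallon_imp = 0.00454609 m^3, so 5.663 gallon_imp = 5.663 * 0.00454609 = 0.025744508 m^3. 1 au = 1.4959787e+11 m, so 1.088 au = 1.088 * 1.4959787e+11 = 1.6276248e+11 m. Combine: 0.025744508 m^3 / 1.6276248e+11 m = 1.5817225e-13 m^2. 1 acre = 4046.8564 m^2, so 1.5817225e-13 m^2 = 1.5817225e-13 / 4046.8564 = 3.9085213e-17 acre ≈ 3.909e-17 acre (4 s.f.).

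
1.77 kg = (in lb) 3.902. Check: 1 lb = 0.45359237 kg, so 1.77 kg = 1.77 / 0.45359237 = 3.902182 lb ≈ 3.902 lb (4 s.f.).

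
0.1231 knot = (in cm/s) 1 knot = 0.51444444 m/s, so 0.1231 knot = 0.1231 * 0.51444444 = 0.063328111 m/s. 1 cm/s = 0.01 m/s, so 0.063328111 m/s = 0.063328111 / 0.01 = 6.3328111 cm/s ≈ 6.333 cm/s (4 s.f.). Final answer: 6.333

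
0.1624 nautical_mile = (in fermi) 1 nautical_mile = 1852 m, so 0.1624 nautical_mile = 0.1624 * 1852 = 300.7648 m. 1 fermi = 1e-15 m, so 300.7648 m = 300.7648 / 1e-15 = 3.007648e+17 fermi ≈ 3.008e+17 fermi (4 s.f.). Final answer: 3.008e+17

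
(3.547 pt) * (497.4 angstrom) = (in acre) 1.538e-14. Check: 1 pt = 0.00035277778 m, so 3.547 pt = 3.547 * 0.00035277778 = 0.0012513028 m. 1 angstrom = 1e-10 m, so 497.4 angstrom = 497.4 * 1e-10 = 4.974e-08 m. Combine: 0.0012513028 m * 4.974e-08 m = 6.22398e-11 m^2. 1 acre = 4046.8564 m^2, so 6.22398e-11 m^2 = 6.22398e-11 / 4046.8564 = 1.537979e-14 acre ≈ 1.538e-14 acre (4 s.f.).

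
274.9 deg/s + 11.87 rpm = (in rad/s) 1 deg/s = 0.017453293 rad/s, so 274.9 deg/s = 274.9 * 0.017453293 = 4.7979101 rad/s. 1 rpm = 0.10471976 rad/s, so 11.87 rpm = 11.87 * 0.10471976 = 1.2430235 rad/s. Sum: 4.7979101 + 1.2430235 = 6.0409336 rad/s. Result: 6.0409336 rad/s ≈ 6.041 rad/s (4 s.f.). Final answer: 6.041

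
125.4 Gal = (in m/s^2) 1 Gal = 0.01 m/s^2, so 125.4 Gal = 125.4 * 0.01 = 1.254 m/s^2. Result: 1.254 m/s^2. Final answer: 1.254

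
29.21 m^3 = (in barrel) 183.7. Check: 1 barrel = 0.15898729 m^3, so 29.21 m^3 = 29.21 / 0.15898729 = 183.72537 barrel ≈ 183.7 barrel (4 s.f.).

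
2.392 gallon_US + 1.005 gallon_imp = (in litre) 13.62. Check: 1 gallon_US = 0.0037854118 m^3, so 2.392 gallon_US = 2.392 * 0.0037854118 = 0.009054705 m^3. 1 gallon_imp = 0.00454609 m^3, so 1.005 gallon_imp = 1.005 * 0.00454609 = 0.0045688204 m^3. Sum: 0.009054705 + 0.0045688204 = 0.013623525 m^3. 1 litre = 0.001 m^3, so 0.013623525 m^3 = 0.013623525 / 0.001 = 13.623525 litre ≈ 13.62 litre (4 s.f.).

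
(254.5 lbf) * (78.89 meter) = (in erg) 8.931e+11. Check: 1 lbf = 4.4482216 N, so 254.5 lbf = 254.5 * 4.4482216 = 1132.0724 N. 78.89 meter = 78.89 m. Combine: 1132.0724 N * 78.89 m = 89309.192 J. 1 erg = 1e-07 J, so 89309.192 J = 89309.192 / 1e-07 = 8.9309192e+11 erg ≈ 8.931e+11 erg (4 s.f.).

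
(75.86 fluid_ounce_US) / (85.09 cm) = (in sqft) 1 fluid_ounce_US = 2.957353e-05 m^3, so 75.86 fluid_ounce_US = 75.86 * 2.957353e-05 = 0.002243448 m^3. 1 cm = 0.01 m, so 85.09 cm = 85.09 * 0.01 = 0.8509 m. Combine: 0.002243448 m^3 / 0.8509 m = 0.0026365589 m^2. 1 sqft = 0.09290304 m^2, so 0.0026365589 m^2 = 0.0026365589 / 0.09290304 = 0.028379684 sqft ≈ 0.02838 sqft (4 s.f.). Final answer: 0.02838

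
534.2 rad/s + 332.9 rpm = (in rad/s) 569.1. Check: 534.2 rad/s is already in rad/s. 1 rpm = 0.10471976 rad/s, so 332.9 rpm = 332.9 * 0.10471976 = 34.861206 rad/s. Sum: 534.2 + 34.861206 = 569.06121 rad/s. Result: 569.06121 rad/s ≈ 569.1 rad/s (4 s.f.).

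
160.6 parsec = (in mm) 4.956e+21. Check: 1 parsec = 3.0856776e+16 m, so 160.6 parsec = 160.6 * 3.0856776e+16 = 4.9555982e+18 m. 1 mm = 0.001 m, so 4.9555982e+18 m = 4.9555982e+18 / 0.001 = 4.9555982e+21 mm ≈ 4.956e+21 mm (4 s.f.).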